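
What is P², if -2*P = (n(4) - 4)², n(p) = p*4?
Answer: 5184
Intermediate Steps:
n(p) = 4*p
P = -72 (P = -(4*4 - 4)²/2 = -(16 - 4)²/2 = -½*12² = -½*144 = -72)
P² = (-72)² = 5184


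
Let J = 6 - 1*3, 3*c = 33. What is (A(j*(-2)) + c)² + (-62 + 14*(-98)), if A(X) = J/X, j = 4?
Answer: -84551/64 ≈ -1321.1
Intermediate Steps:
c = 11 (c = (⅓)*33 = 11)
J = 3 (J = 6 - 3 = 3)
A(X) = 3/X
(A(j*(-2)) + c)² + (-62 + 14*(-98)) = (3/((4*(-2))) + 11)² + (-62 + 14*(-98)) = (3/(-8) + 11)² + (-62 - 1372) = (3*(-⅛) + 11)² - 1434 = (-3/8 + 11)² - 1434 = (85/8)² - 1434 = 7225/64 - 1434 = -84551/64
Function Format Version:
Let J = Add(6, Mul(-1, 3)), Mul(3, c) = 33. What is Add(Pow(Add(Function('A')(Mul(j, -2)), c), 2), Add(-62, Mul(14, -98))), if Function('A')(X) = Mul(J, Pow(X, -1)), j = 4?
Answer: Rational(-84551, 64) ≈ -1321.1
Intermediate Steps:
c = 11 (c = Mul(Rational(1, 3), 33) = 11)
J = 3 (J = Add(6, -3) = 3)
Function('A')(X) = Mul(3, Pow(X, -1))
Add(Pow(Add(Function('A')(Mul(j, -2)), c), 2), Add(-62, Mul(14, -98))) = Add(Pow(Add(Mul(3, Pow(Mul(4, -2), -1)), 11), 2), Add(-62, Mul(14, -98))) = Add(Pow(Add(Mul(3, Pow(-8, -1)), 11), 2), Add(-62, -1372)) = Add(Pow(Add(Mul(3, Rational(-1, 8)), 11), 2), -1434) = Add(Pow(Add(Rational(-3, 8), 11), 2), -1434) = Add(Pow(Rational(85, 8), 2), -1434) = Add(Rational(7225, 64), -1434) = Rational(-84551, 64)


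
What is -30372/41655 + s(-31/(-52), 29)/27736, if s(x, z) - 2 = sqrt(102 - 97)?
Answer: -140385747/192557180 + sqrt(5)/27736 ≈ -0.72898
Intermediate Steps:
s(x, z) = 2 + sqrt(5) (s(x, z) = 2 + sqrt(102 - 97) = 2 + sqrt(5))
-30372/41655 + s(-31/(-52), 29)/27736 = -30372/41655 + (2 + sqrt(5))/27736 = -30372*1/41655 + (2 + sqrt(5))*(1/27736) = -10124/13885 + (1/13868 + sqrt(5)/27736) = -140385747/192557180 + sqrt(5)/27736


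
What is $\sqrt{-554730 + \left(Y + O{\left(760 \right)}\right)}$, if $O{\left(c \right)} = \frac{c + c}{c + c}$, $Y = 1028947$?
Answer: $\sqrt{474218} \approx 688.63$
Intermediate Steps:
$O{\left(c \right)} = 1$ ($O{\left(c \right)} = \frac{2 c}{2 c} = 2 c \frac{1}{2 c} = 1$)
$\sqrt{-554730 + \left(Y + O{\left(760 \right)}\right)} = \sqrt{-554730 + \left(1028947 + 1\right)} = \sqrt{-554730 + 1028948} = \sqrt{474218}$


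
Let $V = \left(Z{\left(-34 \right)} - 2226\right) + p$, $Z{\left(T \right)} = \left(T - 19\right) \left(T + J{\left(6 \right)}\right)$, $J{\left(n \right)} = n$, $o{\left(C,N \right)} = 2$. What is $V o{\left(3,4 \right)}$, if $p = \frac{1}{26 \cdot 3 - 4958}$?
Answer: $- \frac{3620961}{2440} \approx -1484.0$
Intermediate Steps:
$Z{\left(T \right)} = \left(-19 + T\right) \left(6 + T\right)$ ($Z{\left(T \right)} = \left(T - 19\right) \left(T + 6\right) = \left(-19 + T\right) \left(6 + T\right)$)
$p = - \frac{1}{4880}$ ($p = \frac{1}{78 - 4958} = \frac{1}{-4880} = - \frac{1}{4880} \approx -0.00020492$)
$V = - \frac{3620961}{4880}$ ($V = \left(\left(-114 + \left(-34\right)^{2} - -442\right) - 2226\right) - \frac{1}{4880} = \left(\left(-114 + 1156 + 442\right) - 2226\right) - \frac{1}{4880} = \left(1484 - 2226\right) - \frac{1}{4880} = -742 - \frac{1}{4880} = - \frac{3620961}{4880} \approx -742.0$)
$V o{\left(3,4 \right)} = \left(- \frac{3620961}{4880}\right) 2 = - \frac{3620961}{2440}$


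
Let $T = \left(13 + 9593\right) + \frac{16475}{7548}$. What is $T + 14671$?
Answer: $\frac{183259271}{7548} \approx 24279.0$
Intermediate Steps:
$T = \frac{72522563}{7548}$ ($T = 9606 + 16475 \cdot \frac{1}{7548} = 9606 + \frac{16475}{7548} = \frac{72522563}{7548} \approx 9608.2$)
$T + 14671 = \frac{72522563}{7548} + 14671 = \frac{183259271}{7548}$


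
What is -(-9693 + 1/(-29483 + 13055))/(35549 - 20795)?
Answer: 159236605/242378712 ≈ 0.65697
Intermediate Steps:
-(-9693 + 1/(-29483 + 13055))/(35549 - 20795) = -(-9693 + 1/(-16428))/14754 = -(-9693 - 1/16428)/14754 = -(-159236605)/(16428*14754) = -1*(-159236605/242378712) = 159236605/242378712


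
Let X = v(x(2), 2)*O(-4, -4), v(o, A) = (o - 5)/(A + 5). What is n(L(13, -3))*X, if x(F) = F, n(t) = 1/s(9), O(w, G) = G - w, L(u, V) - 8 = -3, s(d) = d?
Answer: 0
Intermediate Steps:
L(u, V) = 5 (L(u, V) = 8 - 3 = 5)
n(t) = 1/9
v(o, A) = (-5 + o)/(5 + A)
X = 0 (X = ((-5 + 2)/(5 + 2))*(-4 - 1*(-4)) = (-3/7)*(-4 + 4) = ((1/7)*(-3))*0 = -3/7*0 = 0)
n(L(13, -3))*X = (1/9)*0 = 0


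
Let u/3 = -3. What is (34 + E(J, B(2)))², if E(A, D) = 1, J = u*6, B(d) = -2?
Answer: 1225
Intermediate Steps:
u = -9 (u = 3*(-3) = -9)
J = -54 (J = -9*6 = -54)
(34 + E(J, B(2)))² = (34 + 1)² = 35² = 1225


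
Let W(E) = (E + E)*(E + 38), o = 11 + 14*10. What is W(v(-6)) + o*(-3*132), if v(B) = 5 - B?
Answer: -58718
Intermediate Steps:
o = 151 (o = 11 + 140 = 151)
W(E) = 2*E*(38 + E) (W(E) = (2*E)*(38 + E) = 2*E*(38 + E))
W(v(-6)) + o*(-3*132) = 2*(5 - 1*(-6))*(38 + (5 - 1*(-6))) + 151*(-3*132) = 2*(5 + 6)*(38 + (5 + 6)) + 151*(-396) = 2*11*(38 + 11) - 59796 = 2*11*49 - 59796 = 1078 - 59796 = -58718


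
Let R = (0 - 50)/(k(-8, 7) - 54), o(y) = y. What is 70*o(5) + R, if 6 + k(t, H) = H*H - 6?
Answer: 6000/17 ≈ 352.94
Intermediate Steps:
k(t, H) = -12 + H**2 (k(t, H) = -6 + (H*H - 6) = -6 + (H**2 - 6) = -6 + (-6 + H**2) = -12 + H**2)
R = 50/17 (R = (0 - 50)/((-12 + 7**2) - 54) = -50/((-12 + 49) - 54) = -50/(37 - 54) = -50/(-17) = -50*(-1/17) = 50/17 ≈ 2.9412)
70*o(5) + R = 70*5 + 50/17 = 350 + 50/17 = 6000/17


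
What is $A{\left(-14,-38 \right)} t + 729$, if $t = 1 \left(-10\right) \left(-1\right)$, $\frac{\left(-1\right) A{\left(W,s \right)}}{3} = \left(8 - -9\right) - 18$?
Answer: $759$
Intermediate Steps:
$A{\left(W,s \right)} = 3$ ($A{\left(W,s \right)} = - 3 \left(\left(8 - -9\right) - 18\right) = - 3 \left(\left(8 + 9\right) - 18\right) = - 3 \left(17 - 18\right) = \left(-3\right) \left(-1\right) = 3$)
$t = 10$ ($t = \left(-10\right) \left(-1\right) = 10$)
$A{\left(-14,-38 \right)} t + 729 = 3 \cdot 10 + 729 = 30 + 729 = 759$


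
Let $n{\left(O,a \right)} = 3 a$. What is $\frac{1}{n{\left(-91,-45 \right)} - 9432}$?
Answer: $- \frac{1}{9567} \approx -0.00010453$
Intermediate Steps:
$\frac{1}{n{\left(-91,-45 \right)} - 9432} = \frac{1}{3 \left(-45\right) - 9432} = \frac{1}{-135 - 9432} = \frac{1}{-9567} = - \frac{1}{9567}$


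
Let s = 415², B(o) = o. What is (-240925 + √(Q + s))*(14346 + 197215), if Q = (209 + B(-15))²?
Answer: -50970333925 + 211561*√209861 ≈ -5.0873e+10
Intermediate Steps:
s = 172225
Q = 37636 (Q = (209 - 15)² = 194² = 37636)
(-240925 + √(Q + s))*(14346 + 197215) = (-240925 + √(37636 + 172225))*(14346 + 197215) = (-240925 + √209861)*211561 = -50970333925 + 211561*√209861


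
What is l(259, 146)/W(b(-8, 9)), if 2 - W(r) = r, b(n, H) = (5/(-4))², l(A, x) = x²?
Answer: 341056/7 ≈ 48722.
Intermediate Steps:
b(n, H) = 25/16 (b(n, H) = (5*(-¼))² = (-5/4)² = 25/16)
W(r) = 2 - r
l(259, 146)/W(b(-8, 9)) = 146²/(2 - 1*25/16) = 21316/(2 - 25/16) = 21316/(7/16) = 21316*(16/7) = 341056/7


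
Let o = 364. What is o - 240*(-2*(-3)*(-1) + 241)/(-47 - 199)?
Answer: 24324/41 ≈ 593.27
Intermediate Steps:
o - 240*(-2*(-3)*(-1) + 241)/(-47 - 199) = 364 - 240*(-2*(-3)*(-1) + 241)/(-47 - 199) = 364 - 240*(6*(-1) + 241)/(-246) = 364 - 240*(-6 + 241)*(-1)/246 = 364 - 56400*(-1)/246 = 364 - 240*(-235/246) = 364 + 9400/41 = 24324/41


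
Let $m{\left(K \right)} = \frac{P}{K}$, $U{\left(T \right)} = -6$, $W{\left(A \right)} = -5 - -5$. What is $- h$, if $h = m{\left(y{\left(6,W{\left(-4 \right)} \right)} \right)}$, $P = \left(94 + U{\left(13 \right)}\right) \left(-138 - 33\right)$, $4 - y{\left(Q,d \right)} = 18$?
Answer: $- \frac{7524}{7} \approx -1074.9$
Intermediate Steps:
$W{\left(A \right)} = 0$ ($W{\left(A \right)} = -5 + 5 = 0$)
$y{\left(Q,d \right)} = -14$ ($y{\left(Q,d \right)} = 4 - 18 = -14$)
$P = -15048$ ($P = \left(94 - 6\right) \left(-138 - 33\right) = 88 \left(-171\right) = -15048$)
$m{\left(K \right)} = - \frac{15048}{K}$
$h = \frac{7524}{7}$ ($h = - \frac{15048}{-14} = \left(-15048\right) \left(- \frac{1}{14}\right) = \frac{7524}{7} \approx 1074.9$)
$- h = \left(-1\right) \frac{7524}{7} = - \frac{7524}{7}$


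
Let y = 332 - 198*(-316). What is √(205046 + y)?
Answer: √267946 ≈ 517.63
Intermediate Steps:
y = 62900 (y = 332 + 62568 = 62900)
√(205046 + y) = √(205046 + 62900) = √267946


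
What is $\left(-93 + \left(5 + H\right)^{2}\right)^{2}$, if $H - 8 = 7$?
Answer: $94249$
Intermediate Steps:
$H = 15$ ($H = 8 + 7 = 15$)
$\left(-93 + \left(5 + H\right)^{2}\right)^{2} = \left(-93 + \left(5 + 15\right)^{2}\right)^{2} = \left(-93 + 20^{2}\right)^{2} = \left(-93 + 400\right)^{2} = 307^{2} = 94249$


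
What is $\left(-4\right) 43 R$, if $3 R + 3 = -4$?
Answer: $\frac{1204}{3} \approx 401.33$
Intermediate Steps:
$R = - \frac{7}{3}$ ($R = -1 + \frac{1}{3} \left(-4\right) = -1 - \frac{4}{3} = - \frac{7}{3} \approx -2.3333$)
$\left(-4\right) 43 R = \left(-4\right) 43 \left(- \frac{7}{3}\right) = \left(-172\right) \left(- \frac{7}{3}\right) = \frac{1204}{3}$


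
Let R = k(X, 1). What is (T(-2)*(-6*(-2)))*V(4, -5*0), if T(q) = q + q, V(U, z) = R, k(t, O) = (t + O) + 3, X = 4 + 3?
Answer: -528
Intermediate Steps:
X = 7
k(t, O) = 3 + O + t (k(t, O) = (O + t) + 3 = 3 + O + t)
R = 11 (R = 3 + 1 + 7 = 11)
V(U, z) = 11
T(q) = 2*q
(T(-2)*(-6*(-2)))*V(4, -5*0) = ((2*(-2))*(-6*(-2)))*11 = -4*12*11 = -48*11 = -528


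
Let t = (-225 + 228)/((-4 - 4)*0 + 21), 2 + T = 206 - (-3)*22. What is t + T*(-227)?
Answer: -429029/7 ≈ -61290.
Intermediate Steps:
T = 270 (T = -2 + (206 - (-3)*22) = -2 + (206 - 1*(-66)) = -2 + (206 + 66) = -2 + 272 = 270)
t = ⅐ (t = 3/(-8*0 + 21) = 3/(0 + 21) = 3/21 = 3*(1/21) = ⅐ ≈ 0.14286)
t + T*(-227) = ⅐ + 270*(-227) = ⅐ - 61290 = -429029/7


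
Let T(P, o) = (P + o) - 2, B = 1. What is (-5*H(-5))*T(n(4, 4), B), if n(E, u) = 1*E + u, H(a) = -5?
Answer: 175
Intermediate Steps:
n(E, u) = E + u
T(P, o) = -2 + P + o
(-5*H(-5))*T(n(4, 4), B) = (-5*(-5))*(-2 + (4 + 4) + 1) = 25*(-2 + 8 + 1) = 25*7 = 175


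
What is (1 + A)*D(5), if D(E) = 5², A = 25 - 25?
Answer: 25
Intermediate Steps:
A = 0
D(E) = 25
(1 + A)*D(5) = (1 + 0)*25 = 1*25 = 25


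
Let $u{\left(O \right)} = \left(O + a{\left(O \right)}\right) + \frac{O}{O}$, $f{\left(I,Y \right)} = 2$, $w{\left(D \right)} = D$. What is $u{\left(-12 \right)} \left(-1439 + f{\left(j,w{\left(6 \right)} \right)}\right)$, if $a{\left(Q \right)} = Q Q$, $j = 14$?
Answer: $-191121$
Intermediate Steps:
$a{\left(Q \right)} = Q^{2}$
$u{\left(O \right)} = 1 + O + O^{2}$ ($u{\left(O \right)} = \left(O + O^{2}\right) + \frac{O}{O} = \left(O + O^{2}\right) + 1 = 1 + O + O^{2}$)
$u{\left(-12 \right)} \left(-1439 + f{\left(j,w{\left(6 \right)} \right)}\right) = \left(1 - 12 + \left(-12\right)^{2}\right) \left(-1439 + 2\right) = \left(1 - 12 + 144\right) \left(-1437\right) = 133 \left(-1437\right) = -191121$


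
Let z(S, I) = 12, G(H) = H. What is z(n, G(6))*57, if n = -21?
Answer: 684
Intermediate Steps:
z(n, G(6))*57 = 12*57 = 684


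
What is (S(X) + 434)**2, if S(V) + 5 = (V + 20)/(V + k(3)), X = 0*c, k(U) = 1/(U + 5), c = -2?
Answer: 346921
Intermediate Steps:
k(U) = 1/(5 + U)
X = 0 (X = 0*(-2) = 0)
S(V) = -5 + (20 + V)/(1/8 + V) (S(V) = -5 + (V + 20)/(V + 1/(5 + 3)) = -5 + (20 + V)/(V + 1/8) = -5 + (20 + V)/(1/8 + V))
(S(X) + 434)**2 = ((155 - 32*0)/(1 + 8*0) + 434)**2 = ((155 + 0)/(1 + 0) + 434)**2 = (155/1 + 434)**2 = (1*155 + 434)**2 = (155 + 434)**2 = 589**2 = 346921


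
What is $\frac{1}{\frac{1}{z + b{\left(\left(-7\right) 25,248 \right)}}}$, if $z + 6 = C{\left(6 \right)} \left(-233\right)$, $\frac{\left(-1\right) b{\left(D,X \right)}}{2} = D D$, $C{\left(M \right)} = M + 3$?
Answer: $-63353$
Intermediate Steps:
$C{\left(M \right)} = 3 + M$
$b{\left(D,X \right)} = - 2 D^{2}$ ($b{\left(D,X \right)} = - 2 D D = - 2 D^{2}$)
$z = -2103$ ($z = -6 + \left(3 + 6\right) \left(-233\right) = -6 + 9 \left(-233\right) = -6 - 2097 = -2103$)
$\frac{1}{\frac{1}{z + b{\left(\left(-7\right) 25,248 \right)}}} = \frac{1}{\frac{1}{-2103 - 2 \left(\left(-7\right) 25\right)^{2}}} = \frac{1}{\frac{1}{-2103 - 2 \left(-175\right)^{2}}} = \frac{1}{\frac{1}{-2103 - 61250}} = \frac{1}{\frac{1}{-63353}} = \frac{1}{- \frac{1}{63353}} = -63353$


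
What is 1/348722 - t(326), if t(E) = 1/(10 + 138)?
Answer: -174287/25805428 ≈ -0.0067539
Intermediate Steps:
t(E) = 1/148
1/348722 - t(326) = 1/348722 - 1*1/148 = 1/348722 - 1/148 = -174287/25805428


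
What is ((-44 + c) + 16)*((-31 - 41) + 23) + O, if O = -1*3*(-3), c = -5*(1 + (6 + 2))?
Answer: 3586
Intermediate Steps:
c = -45 (c = -5*(1 + 8) = -5*9 = -45)
O = 9 (O = -3*(-3) = 9)
((-44 + c) + 16)*((-31 - 41) + 23) + O = ((-44 - 45) + 16)*((-31 - 41) + 23) + 9 = (-89 + 16)*(-72 + 23) + 9 = -73*(-49) + 9 = 3577 + 9 = 3586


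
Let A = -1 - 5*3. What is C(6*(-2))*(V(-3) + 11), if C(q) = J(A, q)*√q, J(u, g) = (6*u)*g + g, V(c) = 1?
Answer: 27360*I*√3 ≈ 47389.0*I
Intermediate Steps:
A = -16 (A = -1 - 15 = -16)
J(u, g) = g + 6*g*u (J(u, g) = 6*g*u + g = g + 6*g*u)
C(q) = -95*q^(3/2) (C(q) = (q*(1 + 6*(-16)))*√q = (q*(1 - 96))*√q = (q*(-95))*√q = (-95*q)*√q = -95*q^(3/2))
C(6*(-2))*(V(-3) + 11) = (-95*(-24*I*√3))*(1 + 11) = -(-2280)*I*√3*12 = (2280*I*√3)*12 = 27360*I*√3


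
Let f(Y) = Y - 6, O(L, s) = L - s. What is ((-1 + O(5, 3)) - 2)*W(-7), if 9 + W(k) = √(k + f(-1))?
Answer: 9 - I*√14 ≈ 9.0 - 3.7417*I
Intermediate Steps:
f(Y) = -6 + Y
W(k) = -9 + √(-7 + k) (W(k) = -9 + √(k + (-6 - 1)) = -9 + √(k - 7) = -9 + √(-7 + k))
((-1 + O(5, 3)) - 2)*W(-7) = ((-1 + (5 - 1*3)) - 2)*(-9 + √(-7 - 7)) = ((-1 + (5 - 3)) - 2)*(-9 + √(-14)) = ((-1 + 2) - 2)*(-9 + I*√14) = (1 - 2)*(-9 + I*√14) = -(-9 + I*√14) = 9 - I*√14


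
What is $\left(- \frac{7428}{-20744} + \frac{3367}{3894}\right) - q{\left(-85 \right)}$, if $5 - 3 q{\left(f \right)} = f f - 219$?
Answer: $\frac{11787854962}{5048571} \approx 2334.9$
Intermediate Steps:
$q{\left(f \right)} = \frac{224}{3} - \frac{f^{2}}{3}$ ($q{\left(f \right)} = \frac{5}{3} - \frac{f f - 219}{3} = \frac{5}{3} - \frac{f^{2} - 219}{3} = \frac{5}{3} - \frac{-219 + f^{2}}{3} = \frac{5}{3} - \left(-73 + \frac{f^{2}}{3}\right) = \frac{224}{3} - \frac{f^{2}}{3}$)
$\left(- \frac{7428}{-20744} + \frac{3367}{3894}\right) - q{\left(-85 \right)} = \left(- \frac{7428}{-20744} + \frac{3367}{3894}\right) - \left(\frac{224}{3} - \frac{\left(-85\right)^{2}}{3}\right) = \left(\left(-7428\right) \left(- \frac{1}{20744}\right) + 3367 \cdot \frac{1}{3894}\right) - \left(\frac{224}{3} - \frac{7225}{3}\right) = \left(\frac{1857}{5186} + \frac{3367}{3894}\right) - \left(\frac{224}{3} - \frac{7225}{3}\right) = \frac{6173105}{5048571} - - \frac{7001}{3} = \frac{6173105}{5048571} + \frac{7001}{3} = \frac{11787854962}{5048571}$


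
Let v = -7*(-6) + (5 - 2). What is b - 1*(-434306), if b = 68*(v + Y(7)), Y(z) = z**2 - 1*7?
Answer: 440222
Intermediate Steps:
Y(z) = -7 + z**2 (Y(z) = z**2 - 7 = -7 + z**2)
v = 45 (v = 42 + 3 = 45)
b = 5916 (b = 68*(45 + (-7 + 7**2)) = 68*(45 + (-7 + 49)) = 68*(45 + 42) = 68*87 = 5916)
b - 1*(-434306) = 5916 - 1*(-434306) = 5916 + 434306 = 440222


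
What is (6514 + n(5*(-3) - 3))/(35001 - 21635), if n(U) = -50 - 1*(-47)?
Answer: 6511/13366 ≈ 0.48713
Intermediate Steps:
n(U) = -3 (n(U) = -50 + 47 = -3)
(6514 + n(5*(-3) - 3))/(35001 - 21635) = (6514 - 3)/(35001 - 21635) = 6511/13366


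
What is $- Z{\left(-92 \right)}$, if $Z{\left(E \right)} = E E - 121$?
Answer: $-8343$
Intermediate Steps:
$Z{\left(E \right)} = -121 + E^{2}$ ($Z{\left(E \right)} = E^{2} - 121 = -121 + E^{2}$)
$- Z{\left(-92 \right)} = - (-121 + \left(-92\right)^{2}) = - (-121 + 8464) = \left(-1\right) 8343 = -8343$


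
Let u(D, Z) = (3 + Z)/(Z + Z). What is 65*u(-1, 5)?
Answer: 52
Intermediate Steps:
u(D, Z) = (3 + Z)/(2*Z) (u(D, Z) = (3 + Z)/((2*Z)) = (3 + Z)*(1/(2*Z)) = (3 + Z)/(2*Z))
65*u(-1, 5) = 65*((1/2)*(3 + 5)/5) = 65*((1/2)*(1/5)*8) = 65*(4/5) = 52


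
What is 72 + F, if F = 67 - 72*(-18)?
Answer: 1435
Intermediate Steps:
F = 1363 (F = 67 + 1296 = 1363)
72 + F = 72 + 1363 = 1435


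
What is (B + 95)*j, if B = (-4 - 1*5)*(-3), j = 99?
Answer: 12078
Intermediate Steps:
B = 27 (B = (-4 - 5)*(-3) = -9*(-3) = 27)
(B + 95)*j = (27 + 95)*99 = 122*99 = 12078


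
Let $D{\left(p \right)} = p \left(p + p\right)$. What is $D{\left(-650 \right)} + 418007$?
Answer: $1263007$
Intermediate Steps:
$D{\left(p \right)} = 2 p^{2}$ ($D{\left(p \right)} = p 2 p = 2 p^{2}$)
$D{\left(-650 \right)} + 418007 = 2 \left(-650\right)^{2} + 418007 = 2 \cdot 422500 + 418007 = 845000 + 418007 = 1263007$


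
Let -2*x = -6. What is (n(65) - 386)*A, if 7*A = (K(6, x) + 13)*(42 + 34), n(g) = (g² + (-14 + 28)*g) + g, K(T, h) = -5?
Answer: 2926912/7 ≈ 4.1813e+5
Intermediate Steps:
x = 3 (x = -½*(-6) = 3)
n(g) = g² + 15*g (n(g) = (g² + 14*g) + g = g² + 15*g)
A = 608/7 (A = ((-5 + 13)*(42 + 34))/7 = (8*76)/7 = (⅐)*608 = 608/7 ≈ 86.857)
(n(65) - 386)*A = (65*(15 + 65) - 386)*(608/7) = (65*80 - 386)*(608/7) = (5200 - 386)*(608/7) = 4814*(608/7) = 2926912/7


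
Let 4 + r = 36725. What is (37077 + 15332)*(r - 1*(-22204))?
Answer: 3088200325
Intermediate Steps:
r = 36721 (r = -4 + 36725 = 36721)
(37077 + 15332)*(r - 1*(-22204)) = (37077 + 15332)*(36721 - 1*(-22204)) = 52409*(36721 + 22204) = 52409*58925 = 3088200325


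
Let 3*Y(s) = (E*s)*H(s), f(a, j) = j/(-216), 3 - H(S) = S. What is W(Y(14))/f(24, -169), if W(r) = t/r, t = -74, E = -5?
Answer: -23976/65065 ≈ -0.36849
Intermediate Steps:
H(S) = 3 - S
f(a, j) = -j/216 (f(a, j) = j*(-1/216) = -j/216)
Y(s) = -5*s*(3 - s)/3 (Y(s) = ((-5*s)*(3 - s))/3 = (-5*s*(3 - s))/3 = -5*s*(3 - s)/3)
W(r) = -74/r
W(Y(14))/f(24, -169) = (-74*3/(70*(-3 + 14)))/((-1/216*(-169))) = (-74/((5/3)*14*11))/(169/216) = -74/770/3*(216/169) = -74*3/770*(216/169) = -111/385*216/169 = -23976/65065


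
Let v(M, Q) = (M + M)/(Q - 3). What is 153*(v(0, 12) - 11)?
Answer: -1683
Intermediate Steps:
v(M, Q) = 2*M/(-3 + Q) (v(M, Q) = (2*M)/(-3 + Q) = 2*M/(-3 + Q))
153*(v(0, 12) - 11) = 153*(2*0/(-3 + 12) - 11) = 153*(2*0/9 - 11) = 153*(2*0*(⅑) - 11) = 153*(0 - 11) = 153*(-11) = -1683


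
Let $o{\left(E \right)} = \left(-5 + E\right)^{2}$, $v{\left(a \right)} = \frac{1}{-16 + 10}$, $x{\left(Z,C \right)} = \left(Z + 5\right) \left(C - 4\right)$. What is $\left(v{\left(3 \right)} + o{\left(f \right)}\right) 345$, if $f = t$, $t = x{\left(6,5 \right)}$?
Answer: $\frac{24725}{2} \approx 12363.0$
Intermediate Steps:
$x{\left(Z,C \right)} = \left(-4 + C\right) \left(5 + Z\right)$ ($x{\left(Z,C \right)} = \left(5 + Z\right) \left(-4 + C\right) = \left(-4 + C\right) \left(5 + Z\right)$)
$t = 11$ ($t = -20 - 24 + 5 \cdot 5 + 5 \cdot 6 = -20 - 24 + 25 + 30 = 11$)
$v{\left(a \right)} = - \frac{1}{6}$ ($v{\left(a \right)} = \frac{1}{-6} = - \frac{1}{6}$)
$f = 11$
$\left(v{\left(3 \right)} + o{\left(f \right)}\right) 345 = \left(- \frac{1}{6} + \left(-5 + 11\right)^{2}\right) 345 = \left(- \frac{1}{6} + 6^{2}\right) 345 = \left(- \frac{1}{6} + 36\right) 345 = \frac{215}{6} \cdot 345 = \frac{24725}{2}$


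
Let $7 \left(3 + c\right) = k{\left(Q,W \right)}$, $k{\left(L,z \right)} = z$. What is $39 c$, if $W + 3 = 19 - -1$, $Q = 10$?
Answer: $- \frac{156}{7} \approx -22.286$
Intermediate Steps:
$W = 17$ ($W = -3 + \left(19 - -1\right) = -3 + \left(19 + 1\right) = -3 + 20 = 17$)
$c = - \frac{4}{7}$ ($c = -3 + \frac{1}{7} \cdot 17 = -3 + \frac{17}{7} = - \frac{4}{7} \approx -0.57143$)
$39 c = 39 \left(- \frac{4}{7}\right) = - \frac{156}{7}$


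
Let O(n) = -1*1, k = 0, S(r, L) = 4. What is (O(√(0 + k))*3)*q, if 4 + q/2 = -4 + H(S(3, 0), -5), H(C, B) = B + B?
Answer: 108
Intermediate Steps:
H(C, B) = 2*B
q = -36 (q = -8 + 2*(-4 + 2*(-5)) = -8 + 2*(-4 - 10) = -8 + 2*(-14) = -8 - 28 = -36)
O(n) = -1
(O(√(0 + k))*3)*q = -1*3*(-36) = -3*(-36) = 108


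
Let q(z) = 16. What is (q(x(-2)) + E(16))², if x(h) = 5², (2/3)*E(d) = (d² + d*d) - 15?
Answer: 2319529/4 ≈ 5.7988e+5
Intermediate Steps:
E(d) = -45/2 + 3*d² (E(d) = 3*((d² + d*d) - 15)/2 = 3*((d² + d²) - 15)/2 = 3*(2*d² - 15)/2 = 3*(-15 + 2*d²)/2 = -45/2 + 3*d²)
x(h) = 25
(q(x(-2)) + E(16))² = (16 + (-45/2 + 3*16²))² = (16 + (-45/2 + 3*256))² = (16 + (-45/2 + 768))² = (16 + 1491/2)² = (1523/2)² = 2319529/4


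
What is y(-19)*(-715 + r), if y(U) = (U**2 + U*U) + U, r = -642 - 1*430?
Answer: -1256261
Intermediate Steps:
r = -1072 (r = -642 - 430 = -1072)
y(U) = U + 2*U**2 (y(U) = (U**2 + U**2) + U = 2*U**2 + U = U + 2*U**2)
y(-19)*(-715 + r) = (-19*(1 + 2*(-19)))*(-715 - 1072) = -19*(1 - 38)*(-1787) = -19*(-37)*(-1787) = 703*(-1787) = -1256261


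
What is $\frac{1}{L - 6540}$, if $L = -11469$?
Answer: $- \frac{1}{18009} \approx -5.5528 \cdot 10^{-5}$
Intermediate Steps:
$\frac{1}{L - 6540} = \frac{1}{-11469 - 6540} = \frac{1}{-18009} = - \frac{1}{18009}$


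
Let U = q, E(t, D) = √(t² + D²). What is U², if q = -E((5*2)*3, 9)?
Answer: 981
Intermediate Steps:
E(t, D) = √(D² + t²)
q = -3*√109 (q = -√(9² + ((5*2)*3)²) = -√(81 + (10*3)²) = -√(81 + 30²) = -√(81 + 900) = -√981 = -3*√109 ≈ -31.321)
U = -3*√109 ≈ -31.321
U² = (-3*√109)² = 981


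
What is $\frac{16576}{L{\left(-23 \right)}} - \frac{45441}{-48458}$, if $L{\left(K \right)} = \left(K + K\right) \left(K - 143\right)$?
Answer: $\frac{287556821}{92506322} \approx 3.1085$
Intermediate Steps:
$L{\left(K \right)} = 2 K \left(-143 + K\right)$
$\frac{16576}{L{\left(-23 \right)}} - \frac{45441}{-48458} = \frac{16576}{2 \left(-23\right) \left(-143 - 23\right)} - \frac{45441}{-48458} = \frac{16576}{2 \left(-23\right) \left(-166\right)} - - \frac{45441}{48458} = \frac{16576}{7636} + \frac{45441}{48458} = 16576 \cdot \frac{1}{7636} + \frac{45441}{48458} = \frac{4144}{1909} + \frac{45441}{48458} = \frac{287556821}{92506322}$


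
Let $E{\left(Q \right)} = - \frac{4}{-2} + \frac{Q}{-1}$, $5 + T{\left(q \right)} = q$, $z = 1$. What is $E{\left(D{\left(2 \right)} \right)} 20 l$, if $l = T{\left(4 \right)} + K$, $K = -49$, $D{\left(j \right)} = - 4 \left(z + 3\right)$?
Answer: $-18000$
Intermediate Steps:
$D{\left(j \right)} = -16$ ($D{\left(j \right)} = - 4 \left(1 + 3\right) = \left(-4\right) 4 = -16$)
$T{\left(q \right)} = -5 + q$
$E{\left(Q \right)} = 2 - Q$ ($E{\left(Q \right)} = \left(-4\right) \left(- \frac{1}{2}\right) + Q \left(-1\right) = 2 - Q$)
$l = -50$ ($l = \left(-5 + 4\right) - 49 = -1 - 49 = -50$)
$E{\left(D{\left(2 \right)} \right)} 20 l = \left(2 - -16\right) 20 \left(-50\right) = \left(2 + 16\right) 20 \left(-50\right) = 18 \cdot 20 \left(-50\right) = 360 \left(-50\right) = -18000$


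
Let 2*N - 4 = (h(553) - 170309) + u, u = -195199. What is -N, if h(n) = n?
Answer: 364951/2 ≈ 1.8248e+5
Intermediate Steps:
N = -364951/2 (N = 2 + ((553 - 170309) - 195199)/2 = 2 + (-169756 - 195199)/2 = 2 + (½)*(-364955) = 2 - 364955/2 = -364951/2 ≈ -1.8248e+5)
-N = -1*(-364951/2) = 364951/2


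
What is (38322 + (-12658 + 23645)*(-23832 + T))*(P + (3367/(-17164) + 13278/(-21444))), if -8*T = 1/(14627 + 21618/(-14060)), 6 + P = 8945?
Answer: -4216919518946337488517937703/1802062883558896 ≈ -2.3401e+12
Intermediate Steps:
P = 8939 (P = -6 + 8945 = 8939)
T = -3515/411268004 (T = -1/(8*(14627 + 21618/(-14060))) = -1/(8*(14627 + 21618*(-1/14060))) = -1/(8*(14627 - 10809/7030)) = -1/(8*102817001/7030) = -⅛*7030/102817001 = -3515/411268004 ≈ -8.5467e-6)
(38322 + (-12658 + 23645)*(-23832 + T))*(P + (3367/(-17164) + 13278/(-21444))) = (38322 + (-12658 + 23645)*(-23832 - 3515/411268004))*(8939 + (3367/(-17164) + 13278/(-21444))) = (38322 + 10987*(-9801339074843/411268004))*(8939 + (3367*(-1/17164) + 13278*(-1/21444))) = (38322 - 107687312415300041/411268004)*(8939 + (-481/2452 - 2213/3574)) = -107671551802850753*(8939 - 3572685/4381724)/411268004 = -107671551802850753/411268004*39164658151/4381724 = -4216919518946337488517937703/1802062883558896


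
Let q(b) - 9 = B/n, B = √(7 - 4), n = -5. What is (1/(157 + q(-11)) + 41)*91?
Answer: 2570652357/688897 + 455*√3/688897 ≈ 3731.6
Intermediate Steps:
B = √3 ≈ 1.7320
q(b) = 9 - √3/5 (q(b) = 9 + √3/(-5) = 9 + √3*(-⅕) = 9 - √3/5)
(1/(157 + q(-11)) + 41)*91 = (1/(157 + (9 - √3/5)) + 41)*91 = (1/(166 - √3/5) + 41)*91 = (41 + 1/(166 - √3/5))*91 = 3731 + 91/(166 - √3/5)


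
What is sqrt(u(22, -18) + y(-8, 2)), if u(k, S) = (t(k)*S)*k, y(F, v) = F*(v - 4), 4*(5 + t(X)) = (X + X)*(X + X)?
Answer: 2*I*sqrt(47417) ≈ 435.51*I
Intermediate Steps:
t(X) = -5 + X**2 (t(X) = -5 + ((X + X)*(X + X))/4 = -5 + ((2*X)*(2*X))/4 = -5 + (4*X**2)/4 = -5 + X**2)
y(F, v) = F*(-4 + v)
u(k, S) = S*k*(-5 + k**2) (u(k, S) = ((-5 + k**2)*S)*k = (S*(-5 + k**2))*k = S*k*(-5 + k**2))
sqrt(u(22, -18) + y(-8, 2)) = sqrt(-18*22*(-5 + 22**2) - 8*(-4 + 2)) = sqrt(-18*22*(-5 + 484) - 8*(-2)) = sqrt(-18*22*479 + 16) = sqrt(-189684 + 16) = sqrt(-189668) = 2*I*sqrt(47417)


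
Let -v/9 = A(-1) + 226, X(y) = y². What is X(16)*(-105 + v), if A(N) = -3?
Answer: -540672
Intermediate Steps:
v = -2007 (v = -9*(-3 + 226) = -9*223 = -2007)
X(16)*(-105 + v) = 16²*(-105 - 2007) = 256*(-2112) = -540672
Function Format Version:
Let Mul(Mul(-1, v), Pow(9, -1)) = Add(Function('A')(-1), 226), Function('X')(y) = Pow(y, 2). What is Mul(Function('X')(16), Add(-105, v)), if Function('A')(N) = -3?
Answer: -540672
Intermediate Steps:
v = -2007 (v = Mul(-9, Add(-3, 226)) = Mul(-9, 223) = -2007)
Mul(Function('X')(16), Add(-105, v)) = Mul(Pow(16, 2), Add(-105, -2007)) = Mul(256, -2112) = -540672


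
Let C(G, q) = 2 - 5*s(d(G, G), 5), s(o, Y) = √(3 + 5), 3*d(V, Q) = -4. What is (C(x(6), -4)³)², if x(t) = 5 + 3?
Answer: 10448064 - 5121920*√2 ≈ 3.2046e+6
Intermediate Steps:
d(V, Q) = -4/3 (d(V, Q) = (⅓)*(-4) = -4/3)
x(t) = 8
s(o, Y) = 2*√2 (s(o, Y) = √8 = 2*√2)
C(G, q) = 2 - 10*√2
(C(x(6), -4)³)² = ((2 - 10*√2)³)² = (2 - 10*√2)⁶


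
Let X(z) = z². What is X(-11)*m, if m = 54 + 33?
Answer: 10527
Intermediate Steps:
m = 87
X(-11)*m = (-11)²*87 = 121*87 = 10527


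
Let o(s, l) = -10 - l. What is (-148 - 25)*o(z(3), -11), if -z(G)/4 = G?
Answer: -173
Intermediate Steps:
z(G) = -4*G
(-148 - 25)*o(z(3), -11) = (-148 - 25)*(-10 - 1*(-11)) = -173*(-10 + 11) = -173*1 = -173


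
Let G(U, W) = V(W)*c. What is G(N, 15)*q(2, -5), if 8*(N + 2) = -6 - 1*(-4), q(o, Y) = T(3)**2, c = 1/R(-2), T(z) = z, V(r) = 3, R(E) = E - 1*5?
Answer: -27/7 ≈ -3.8571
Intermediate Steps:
R(E) = -5 + E (R(E) = E - 5 = -5 + E)
c = -1/7 (c = 1/(-5 - 2) = 1/(-7) = -1/7 ≈ -0.14286)
q(o, Y) = 9 (q(o, Y) = 3**2 = 9)
N = -9/4 (N = -2 + (-6 - 1*(-4))/8 = -2 + (-6 + 4)/8 = -2 + (1/8)*(-2) = -2 - 1/4 = -9/4 ≈ -2.2500)
G(U, W) = -3/7 (G(U, W) = 3*(-1/7) = -3/7)
G(N, 15)*q(2, -5) = -3/7*9 = -27/7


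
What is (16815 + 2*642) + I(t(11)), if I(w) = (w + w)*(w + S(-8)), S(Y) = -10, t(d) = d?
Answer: 18121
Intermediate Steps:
I(w) = 2*w*(-10 + w) (I(w) = (w + w)*(w - 10) = (2*w)*(-10 + w) = 2*w*(-10 + w))
(16815 + 2*642) + I(t(11)) = (16815 + 2*642) + 2*11*(-10 + 11) = (16815 + 1284) + 2*11*1 = 18099 + 22 = 18121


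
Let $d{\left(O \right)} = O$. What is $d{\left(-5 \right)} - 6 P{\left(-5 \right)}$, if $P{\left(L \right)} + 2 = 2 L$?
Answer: $67$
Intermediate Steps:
$P{\left(L \right)} = -2 + 2 L$
$d{\left(-5 \right)} - 6 P{\left(-5 \right)} = -5 - 6 \left(-2 + 2 \left(-5\right)\right) = -5 - 6 \left(-2 - 10\right) = -5 - -72 = -5 + 72 = 67$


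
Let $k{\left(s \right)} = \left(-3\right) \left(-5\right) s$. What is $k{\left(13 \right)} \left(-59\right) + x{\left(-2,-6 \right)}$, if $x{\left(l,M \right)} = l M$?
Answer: $-11493$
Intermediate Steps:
$x{\left(l,M \right)} = M l$
$k{\left(s \right)} = 15 s$
$k{\left(13 \right)} \left(-59\right) + x{\left(-2,-6 \right)} = 15 \cdot 13 \left(-59\right) - -12 = 195 \left(-59\right) + 12 = -11505 + 12 = -11493$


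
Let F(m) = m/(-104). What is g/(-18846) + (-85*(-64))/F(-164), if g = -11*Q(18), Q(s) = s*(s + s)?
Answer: 49367972/14309 ≈ 3450.1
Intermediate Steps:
Q(s) = 2*s² (Q(s) = s*(2*s) = 2*s²)
F(m) = -m/104 (F(m) = m*(-1/104) = -m/104)
g = -7128 (g = -22*18² = -22*324 = -11*648 = -7128)
g/(-18846) + (-85*(-64))/F(-164) = -7128/(-18846) + (-85*(-64))/((-1/104*(-164))) = -7128*(-1/18846) + 5440/(41/26) = 132/349 + 5440*(26/41) = 132/349 + 141440/41 = 49367972/14309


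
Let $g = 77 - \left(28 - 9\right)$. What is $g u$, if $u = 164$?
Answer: $9512$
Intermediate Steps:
$g = 58$ ($g = 77 - 19 = 58$)
$g u = 58 \cdot 164 = 9512$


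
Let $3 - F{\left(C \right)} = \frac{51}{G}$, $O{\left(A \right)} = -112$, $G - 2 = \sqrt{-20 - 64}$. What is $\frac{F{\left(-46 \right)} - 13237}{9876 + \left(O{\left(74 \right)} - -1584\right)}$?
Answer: $\frac{- 26468 \sqrt{21} + 26519 i}{22696 \left(\sqrt{21} - i\right)} \approx -1.1663 + 0.00046807 i$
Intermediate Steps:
$G = 2 + 2 i \sqrt{21}$ ($G = 2 + \sqrt{-20 - 64} = 2 + \sqrt{-84} = 2 + 2 i \sqrt{21} \approx 2.0 + 9.1651 i$)
$F{\left(C \right)} = 3 - \frac{51}{2 + 2 i \sqrt{21}}$
$\frac{F{\left(-46 \right)} - 13237}{9876 + \left(O{\left(74 \right)} - -1584\right)} = \frac{\left(\frac{81}{44} + \frac{51 i \sqrt{21}}{44}\right) - 13237}{9876 - -1472} = \frac{- \frac{582347}{44} + \frac{51 i \sqrt{21}}{44}}{9876 + \left(-112 + 1584\right)} = \frac{- \frac{582347}{44} + \frac{51 i \sqrt{21}}{44}}{9876 + 1472} = \frac{- \frac{582347}{44} + \frac{51 i \sqrt{21}}{44}}{11348} = \left(- \frac{582347}{44} + \frac{51 i \sqrt{21}}{44}\right) \frac{1}{11348} = - \frac{582347}{499312} + \frac{51 i \sqrt{21}}{499312}$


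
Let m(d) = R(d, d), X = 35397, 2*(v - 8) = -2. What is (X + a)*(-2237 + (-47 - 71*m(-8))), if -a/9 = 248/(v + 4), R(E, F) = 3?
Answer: -87879645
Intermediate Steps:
v = 7 (v = 8 + (½)*(-2) = 8 - 1 = 7)
m(d) = 3
a = -2232/11 (a = -9*248/(7 + 4) = -9*248/11 = -2232/11 ≈ -202.91)
(X + a)*(-2237 + (-47 - 71*m(-8))) = (35397 - 2232/11)*(-2237 + (-47 - 71*3)) = 387135*(-2237 + (-47 - 213))/11 = 387135*(-2237 - 260)/11 = (387135/11)*(-2497) = -87879645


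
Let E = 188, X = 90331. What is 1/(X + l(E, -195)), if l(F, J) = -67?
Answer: 1/90264 ≈ 1.1079e-5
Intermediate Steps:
1/(X + l(E, -195)) = 1/(90331 - 67) = 1/90264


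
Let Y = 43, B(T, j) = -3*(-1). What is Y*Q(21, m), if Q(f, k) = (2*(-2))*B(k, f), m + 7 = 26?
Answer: -516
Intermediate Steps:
m = 19 (m = -7 + 26 = 19)
B(T, j) = 3
Q(f, k) = -12 (Q(f, k) = (2*(-2))*3 = -4*3 = -12)
Y*Q(21, m) = 43*(-12) = -516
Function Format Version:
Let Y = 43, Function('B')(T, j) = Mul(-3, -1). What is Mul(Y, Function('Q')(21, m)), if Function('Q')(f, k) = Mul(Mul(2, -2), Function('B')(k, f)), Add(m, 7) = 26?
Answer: -516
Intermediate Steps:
m = 19 (m = Add(-7, 26) = 19)
Function('B')(T, j) = 3
Function('Q')(f, k) = -12 (Function('Q')(f, k) = Mul(Mul(2, -2), 3) = Mul(-4, 3) = -12)
Mul(Y, Function('Q')(21, m)) = Mul(43, -12) = -516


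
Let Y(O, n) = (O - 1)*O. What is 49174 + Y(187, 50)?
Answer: 83956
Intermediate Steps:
Y(O, n) = O*(-1 + O) (Y(O, n) = (-1 + O)*O = O*(-1 + O))
49174 + Y(187, 50) = 49174 + 187*(-1 + 187) = 49174 + 187*186 = 49174 + 34782 = 83956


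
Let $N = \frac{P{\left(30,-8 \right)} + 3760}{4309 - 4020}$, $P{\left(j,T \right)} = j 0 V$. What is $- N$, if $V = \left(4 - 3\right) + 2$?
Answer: $- \frac{3760}{289} \approx -13.01$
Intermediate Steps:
$V = 3$ ($V = 1 + 2 = 3$)
$P{\left(j,T \right)} = 0$ ($P{\left(j,T \right)} = j 0 \cdot 3 = 0 \cdot 3 = 0$)
$N = \frac{3760}{289}$ ($N = \frac{0 + 3760}{4309 - 4020} = \frac{3760}{289} \approx 13.01$)
$- N = \left(-1\right) \frac{3760}{289} = - \frac{3760}{289}$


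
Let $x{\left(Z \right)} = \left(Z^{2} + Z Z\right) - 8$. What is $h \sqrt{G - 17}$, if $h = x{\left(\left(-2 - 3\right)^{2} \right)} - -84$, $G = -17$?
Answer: $1326 i \sqrt{34} \approx 7731.8 i$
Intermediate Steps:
$x{\left(Z \right)} = -8 + 2 Z^{2}$ ($x{\left(Z \right)} = \left(Z^{2} + Z^{2}\right) - 8 = 2 Z^{2} - 8 = -8 + 2 Z^{2}$)
$h = 1326$ ($h = \left(-8 + 2 \left(\left(-2 - 3\right)^{2}\right)^{2}\right) - -84 = \left(-8 + 2 \left(\left(-5\right)^{2}\right)^{2}\right) + 84 = \left(-8 + 2 \cdot 25^{2}\right) + 84 = \left(-8 + 2 \cdot 625\right) + 84 = \left(-8 + 1250\right) + 84 = 1242 + 84 = 1326$)
$h \sqrt{G - 17} = 1326 \sqrt{-17 - 17} = 1326 \sqrt{-34} = 1326 i \sqrt{34}$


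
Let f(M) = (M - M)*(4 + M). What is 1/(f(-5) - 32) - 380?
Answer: -12161/32 ≈ -380.03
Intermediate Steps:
f(M) = 0 (f(M) = 0*(4 + M) = 0)
1/(f(-5) - 32) - 380 = 1/(0 - 32) - 380 = 1/(-32) - 380 = -1/32 - 380 = -12161/32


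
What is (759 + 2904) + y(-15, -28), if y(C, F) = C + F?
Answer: 3620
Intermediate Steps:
(759 + 2904) + y(-15, -28) = (759 + 2904) + (-15 - 28) = 3663 - 43 = 3620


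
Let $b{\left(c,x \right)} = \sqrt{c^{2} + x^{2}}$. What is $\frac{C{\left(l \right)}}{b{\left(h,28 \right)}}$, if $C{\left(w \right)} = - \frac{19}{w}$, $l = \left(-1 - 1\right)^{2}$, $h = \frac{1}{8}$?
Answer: $- \frac{38 \sqrt{50177}}{50177} \approx -0.16964$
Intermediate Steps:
$h = \frac{1}{8} \approx 0.125$
$l = 4$ ($l = \left(-2\right)^{2} = 4$)
$\frac{C{\left(l \right)}}{b{\left(h,28 \right)}} = \frac{\left(-19\right) \frac{1}{4}}{\sqrt{\left(\frac{1}{8}\right)^{2} + 28^{2}}} = \frac{\left(-19\right) \frac{1}{4}}{\sqrt{\frac{1}{64} + 784}} = - \frac{19}{4 \sqrt{\frac{50177}{64}}} = - \frac{19}{4 \frac{\sqrt{50177}}{8}} = - \frac{19 \frac{8 \sqrt{50177}}{50177}}{4} = - \frac{38 \sqrt{50177}}{50177}$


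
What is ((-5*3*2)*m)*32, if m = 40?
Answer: -38400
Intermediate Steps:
((-5*3*2)*m)*32 = ((-5*3*2)*40)*32 = (-15*2*40)*32 = -30*40*32 = -1200*32 = -38400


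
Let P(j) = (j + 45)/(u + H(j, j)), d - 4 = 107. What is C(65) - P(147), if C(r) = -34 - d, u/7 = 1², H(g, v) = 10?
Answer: -2657/17 ≈ -156.29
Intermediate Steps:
d = 111 (d = 4 + 107 = 111)
u = 7 (u = 7*1² = 7*1 = 7)
P(j) = 45/17 + j/17 (P(j) = (j + 45)/(7 + 10) = (45 + j)/17 = (45 + j)*(1/17) = 45/17 + j/17)
C(r) = -145 (C(r) = -34 - 1*111 = -34 - 111 = -145)
C(65) - P(147) = -145 - (45/17 + (1/17)*147) = -145 - (45/17 + 147/17) = -145 - 1*192/17 = -145 - 192/17 = -2657/17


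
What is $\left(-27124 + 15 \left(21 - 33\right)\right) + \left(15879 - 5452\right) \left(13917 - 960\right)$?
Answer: $135075335$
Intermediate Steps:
$\left(-27124 + 15 \left(21 - 33\right)\right) + \left(15879 - 5452\right) \left(13917 - 960\right) = \left(-27124 + 15 \left(-12\right)\right) + 10427 \cdot 12957 = \left(-27124 - 180\right) + 135102639 = -27304 + 135102639 = 135075335$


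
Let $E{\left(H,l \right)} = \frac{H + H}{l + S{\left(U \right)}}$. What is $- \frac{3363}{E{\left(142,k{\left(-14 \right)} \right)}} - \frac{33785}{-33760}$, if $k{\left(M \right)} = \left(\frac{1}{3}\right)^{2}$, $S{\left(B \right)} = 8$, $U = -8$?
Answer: $- \frac{136694863}{1438176} \approx -95.047$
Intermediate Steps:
$k{\left(M \right)} = \frac{1}{9}$ ($k{\left(M \right)} = \left(\frac{1}{3}\right)^{2} = \frac{1}{9}$)
$E{\left(H,l \right)} = \frac{2 H}{8 + l}$ ($E{\left(H,l \right)} = \frac{H + H}{l + 8} = \frac{2 H}{8 + l}$)
$- \frac{3363}{E{\left(142,k{\left(-14 \right)} \right)}} - \frac{33785}{-33760} = - \frac{3363}{2 \cdot 142 \frac{1}{8 + \frac{1}{9}}} - \frac{33785}{-33760} = - \frac{3363}{2 \cdot 142 \frac{1}{\frac{73}{9}}} - - \frac{6757}{6752} = - \frac{3363}{2 \cdot 142 \cdot \frac{9}{73}} + \frac{6757}{6752} = - \frac{3363}{\frac{2556}{73}} + \frac{6757}{6752} = \left(-3363\right) \frac{73}{2556} + \frac{6757}{6752} = - \frac{81833}{852} + \frac{6757}{6752} = - \frac{136694863}{1438176}$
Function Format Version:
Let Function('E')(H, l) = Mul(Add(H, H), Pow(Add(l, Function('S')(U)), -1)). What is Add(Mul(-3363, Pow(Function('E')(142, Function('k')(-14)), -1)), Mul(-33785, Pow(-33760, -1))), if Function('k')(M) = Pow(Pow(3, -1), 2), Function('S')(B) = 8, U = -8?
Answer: Rational(-136694863, 1438176) ≈ -95.047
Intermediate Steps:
Function('k')(M) = Rational(1, 9) (Function('k')(M) = Pow(Rational(1, 3), 2) = Rational(1, 9))
Function('E')(H, l) = Mul(2, H, Pow(Add(8, l), -1)) (Function('E')(H, l) = Mul(Add(H, H), Pow(Add(l, 8), -1)) = Mul(Mul(2, H), Pow(Add(8, l), -1)) = Mul(2, H, Pow(Add(8, l), -1)))
Add(Mul(-3363, Pow(Function('E')(142, Function('k')(-14)), -1)), Mul(-33785, Pow(-33760, -1))) = Add(Mul(-3363, Pow(Mul(2, 142, Pow(Add(8, Rational(1, 9)), -1)), -1)), Mul(-33785, Pow(-33760, -1))) = Add(Mul(-3363, Pow(Mul(2, 142, Pow(Rational(73, 9), -1)), -1)), Mul(-33785, Rational(-1, 33760))) = Add(Mul(-3363, Pow(Mul(2, 142, Rational(9, 73)), -1)), Rational(6757, 6752)) = Add(Mul(-3363, Pow(Rational(2556, 73), -1)), Rational(6757, 6752)) = Add(Mul(-3363, Rational(73, 2556)), Rational(6757, 6752)) = Add(Rational(-81833, 852), Rational(6757, 6752)) = Rational(-136694863, 1438176)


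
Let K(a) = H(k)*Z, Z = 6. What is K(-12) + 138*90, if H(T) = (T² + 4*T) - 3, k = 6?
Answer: 12762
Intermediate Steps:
H(T) = -3 + T² + 4*T
K(a) = 342 (K(a) = (-3 + 6² + 4*6)*6 = (-3 + 36 + 24)*6 = 57*6 = 342)
K(-12) + 138*90 = 342 + 138*90 = 342 + 12420 = 12762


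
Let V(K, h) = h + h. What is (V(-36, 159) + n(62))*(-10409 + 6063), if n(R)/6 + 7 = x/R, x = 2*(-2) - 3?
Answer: -37093110/31 ≈ -1.1966e+6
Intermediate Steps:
x = -7 (x = -4 - 3 = -7)
n(R) = -42 - 42/R (n(R) = -42 + 6*(-7/R) = -42 - 42/R)
V(K, h) = 2*h
(V(-36, 159) + n(62))*(-10409 + 6063) = (2*159 + (-42 - 42/62))*(-10409 + 6063) = (318 + (-42 - 42*1/62))*(-4346) = (318 + (-42 - 21/31))*(-4346) = (318 - 1323/31)*(-4346) = (8535/31)*(-4346) = -37093110/31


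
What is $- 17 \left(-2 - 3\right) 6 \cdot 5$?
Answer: $2550$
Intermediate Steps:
$- 17 \left(-2 - 3\right) 6 \cdot 5 = - 17 \left(\left(-5\right) 6\right) 5 = \left(-17\right) \left(-30\right) 5 = 510 \cdot 5 = 2550$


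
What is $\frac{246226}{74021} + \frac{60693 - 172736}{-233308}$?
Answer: $\frac{65740030511}{17269691468} \approx 3.8067$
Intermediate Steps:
$\frac{246226}{74021} + \frac{60693 - 172736}{-233308} = 246226 \cdot \frac{1}{74021} + \left(60693 - 172736\right) \left(- \frac{1}{233308}\right) = \frac{246226}{74021} - - \frac{112043}{233308} = \frac{246226}{74021} + \frac{112043}{233308} = \frac{65740030511}{17269691468}$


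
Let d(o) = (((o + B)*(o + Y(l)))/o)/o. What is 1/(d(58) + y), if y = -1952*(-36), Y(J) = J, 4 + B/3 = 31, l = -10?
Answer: 841/59100420 ≈ 1.4230e-5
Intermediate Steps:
B = 81 (B = -12 + 3*31 = -12 + 93 = 81)
d(o) = (-10 + o)*(81 + o)/o**2 (d(o) = (((o + 81)*(o - 10))/o)/o = (((81 + o)*(-10 + o))/o)/o = (((-10 + o)*(81 + o))/o)/o = ((-10 + o)*(81 + o)/o)/o = (-10 + o)*(81 + o)/o**2)
y = 70272
1/(d(58) + y) = 1/((1 - 810/58**2 + 71/58) + 70272) = 1/((1 - 810*1/3364 + 71*(1/58)) + 70272) = 1/((1 - 405/1682 + 71/58) + 70272) = 1/(1668/841 + 70272) = 1/(59100420/841) = 841/59100420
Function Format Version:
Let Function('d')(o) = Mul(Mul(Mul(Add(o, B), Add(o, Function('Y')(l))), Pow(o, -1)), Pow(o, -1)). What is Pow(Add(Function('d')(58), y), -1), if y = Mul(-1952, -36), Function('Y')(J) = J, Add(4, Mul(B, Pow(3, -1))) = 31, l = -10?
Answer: Rational(841, 59100420) ≈ 1.4230e-5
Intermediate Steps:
B = 81 (B = Add(-12, Mul(3, 31)) = Add(-12, 93) = 81)
Function('d')(o) = Mul(Pow(o, -2), Add(-10, o), Add(81, o)) (Function('d')(o) = Mul(Mul(Mul(Add(o, 81), Add(o, -10)), Pow(o, -1)), Pow(o, -1)) = Mul(Mul(Mul(Add(81, o), Add(-10, o)), Pow(o, -1)), Pow(o, -1)) = Mul(Mul(Mul(Add(-10, o), Add(81, o)), Pow(o, -1)), Pow(o, -1)) = Mul(Mul(Pow(o, -1), Add(-10, o), Add(81, o)), Pow(o, -1)) = Mul(Pow(o, -2), Add(-10, o), Add(81, o)))
y = 70272
Pow(Add(Function('d')(58), y), -1) = Pow(Add(Add(1, Mul(-810, Pow(58, -2)), Mul(71, Pow(58, -1))), 70272), -1) = Pow(Add(Add(1, Mul(-810, Rational(1, 3364)), Mul(71, Rational(1, 58))), 70272), -1) = Pow(Add(Add(1, Rational(-405, 1682), Rational(71, 58)), 70272), -1) = Pow(Add(Rational(1668, 841), 70272), -1) = Pow(Rational(59100420, 841), -1) = Rational(841, 59100420)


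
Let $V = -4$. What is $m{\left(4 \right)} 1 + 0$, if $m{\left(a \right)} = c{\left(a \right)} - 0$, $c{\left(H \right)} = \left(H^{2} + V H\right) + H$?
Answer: $4$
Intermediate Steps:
$c{\left(H \right)} = H^{2} - 3 H$ ($c{\left(H \right)} = \left(H^{2} - 4 H\right) + H = H^{2} - 3 H$)
$m{\left(a \right)} = a \left(-3 + a\right)$ ($m{\left(a \right)} = a \left(-3 + a\right) - 0 = a \left(-3 + a\right) + 0 = a \left(-3 + a\right)$)
$m{\left(4 \right)} 1 + 0 = 4 \left(-3 + 4\right) 1 + 0 = 4 \cdot 1 \cdot 1 + 0 = 4 \cdot 1 + 0 = 4 + 0 = 4$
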